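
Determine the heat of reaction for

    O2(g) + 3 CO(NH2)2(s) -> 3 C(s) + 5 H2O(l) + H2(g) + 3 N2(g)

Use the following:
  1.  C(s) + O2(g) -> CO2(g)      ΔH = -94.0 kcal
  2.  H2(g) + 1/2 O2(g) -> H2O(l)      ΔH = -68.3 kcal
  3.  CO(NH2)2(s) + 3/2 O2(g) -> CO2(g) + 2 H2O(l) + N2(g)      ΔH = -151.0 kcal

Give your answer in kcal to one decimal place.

ΔH = -102.7 kcal

eq. 1 reversed and × 3: (-3)·(-94.0) = +282.0 kcal
eq. 2 reversed: +68.3 kcal
eq. 3 × 3: (3)·(-151.0) = -453.0 kcal
Combining the equations, ΔH = (+282.0) + (+68.3) + (-453.0) = -102.7 kcal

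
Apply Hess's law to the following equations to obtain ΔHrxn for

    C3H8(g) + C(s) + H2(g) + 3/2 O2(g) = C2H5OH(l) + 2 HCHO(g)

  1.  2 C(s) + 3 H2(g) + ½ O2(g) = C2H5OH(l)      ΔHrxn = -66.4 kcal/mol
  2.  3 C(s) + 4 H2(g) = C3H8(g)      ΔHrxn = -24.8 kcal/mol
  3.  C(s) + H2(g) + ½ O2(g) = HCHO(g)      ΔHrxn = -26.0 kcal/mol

eq. 1 as written (C2H5OH(l) already on the product side): -66.4 kcal/mol
eq. 2 reversed (C3H8(g) must end up as a reactant): +24.8 kcal/mol
eq. 3 × 2 (×2 to match 2 HCHO(g) in the target): (2)·(-26.0) = -52.0 kcal/mol
Since enthalpy is a state function, ΔHrxn = (-66.4) + (+24.8) + (-52.0) = -93.6 kcal/mol

ΔHrxn = -93.6 kcal/mol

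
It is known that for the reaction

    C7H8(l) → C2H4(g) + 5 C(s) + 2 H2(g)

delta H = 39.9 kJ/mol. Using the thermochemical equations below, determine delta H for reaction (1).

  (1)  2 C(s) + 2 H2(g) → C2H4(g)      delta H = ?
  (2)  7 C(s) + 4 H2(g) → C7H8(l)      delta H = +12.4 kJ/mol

delta H = 52.3 kJ/mol

(1) as written (C2H4(g) already on the product side): contributes x
(2) reversed (reverse to put C7H8(l) on the reactant side): -12.4 kJ/mol
+39.9 = (-12.4) + x
x = (+39.9 − (-12.4)) / (1) = 52.3 kJ/mol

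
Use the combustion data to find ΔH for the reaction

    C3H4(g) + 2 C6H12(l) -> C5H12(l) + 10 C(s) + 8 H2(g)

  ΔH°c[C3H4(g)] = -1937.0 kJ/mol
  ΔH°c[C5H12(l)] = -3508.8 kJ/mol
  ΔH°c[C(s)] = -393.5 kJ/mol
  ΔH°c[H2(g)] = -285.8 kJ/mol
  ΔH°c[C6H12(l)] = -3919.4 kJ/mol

ΔH = -45.6 kJ/mol

Using ΔH = Σ nΔHc°(reactants) − Σ nΔHc°(products):
= [1·(-1937.0) + 2·(-3919.4)] − [1·(-3508.8) + 10·(-393.5) + 8·(-285.8)]
= -45.6 kJ/mol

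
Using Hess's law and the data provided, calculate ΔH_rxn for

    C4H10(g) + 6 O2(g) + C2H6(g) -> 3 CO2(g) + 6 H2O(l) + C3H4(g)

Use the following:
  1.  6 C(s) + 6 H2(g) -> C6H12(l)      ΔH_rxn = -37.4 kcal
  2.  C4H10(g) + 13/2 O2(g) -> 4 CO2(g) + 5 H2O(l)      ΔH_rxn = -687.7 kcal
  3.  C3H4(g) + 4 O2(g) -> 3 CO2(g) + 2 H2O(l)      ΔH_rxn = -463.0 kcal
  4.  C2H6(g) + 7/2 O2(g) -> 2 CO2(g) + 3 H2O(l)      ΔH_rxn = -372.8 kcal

ΔH_rxn = -597.5 kcal

eq. 1: not needed.
eq. 2 as written: -687.7 kcal
eq. 3 reversed: +463.0 kcal
eq. 4 as written: -372.8 kcal
Combining the equations, ΔH_rxn = (1)·(-687.7) + (-1)·(-463.0) + (1)·(-372.8) = -597.5 kcal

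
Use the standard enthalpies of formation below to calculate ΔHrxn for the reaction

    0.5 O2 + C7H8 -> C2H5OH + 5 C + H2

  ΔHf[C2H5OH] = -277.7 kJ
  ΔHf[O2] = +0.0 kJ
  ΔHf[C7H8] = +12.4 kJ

ΔHrxn = -290.1 kJ

Products: 1·(-277.7) + 5·(+0.0) + 1·(+0.0) = -277.7
Reactants: 1/2·(+0.0) + 1·(+12.4) = +12.4
ΔHrxn = (-277.7) − (+12.4) = -290.1 kJ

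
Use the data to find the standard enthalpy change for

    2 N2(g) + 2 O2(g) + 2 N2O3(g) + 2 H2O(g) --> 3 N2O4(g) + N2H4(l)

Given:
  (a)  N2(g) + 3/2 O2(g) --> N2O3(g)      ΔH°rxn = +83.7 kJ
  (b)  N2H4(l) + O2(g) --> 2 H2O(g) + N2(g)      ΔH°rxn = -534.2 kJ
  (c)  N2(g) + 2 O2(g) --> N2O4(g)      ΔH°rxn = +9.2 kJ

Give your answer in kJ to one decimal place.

ΔH°rxn = 394.4 kJ

(a) reversed and × 2: (-2)·(+83.7) = -167.4 kJ
(b) reversed: +534.2 kJ
(c) × 3: (3)·(+9.2) = +27.6 kJ
Summing the manipulated equations, ΔH°rxn = (-2)·(+83.7) + (-1)·(-534.2) + (3)·(+9.2) = 394.4 kJ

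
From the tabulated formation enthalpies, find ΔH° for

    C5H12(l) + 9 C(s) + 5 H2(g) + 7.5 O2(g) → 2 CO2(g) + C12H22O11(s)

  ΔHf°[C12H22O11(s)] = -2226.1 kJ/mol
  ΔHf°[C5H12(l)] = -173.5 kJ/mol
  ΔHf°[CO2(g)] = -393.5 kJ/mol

ΔH° = -2839.6 kJ/mol

Products: 2·(-393.5) + 1·(-2226.1) = -3013.1
Reactants: 1·(-173.5) + 9·(+0.0) + 5·(+0.0) + 15/2·(+0.0) = -173.5
ΔH° = (-3013.1) − (-173.5) = -2839.6 kJ/mol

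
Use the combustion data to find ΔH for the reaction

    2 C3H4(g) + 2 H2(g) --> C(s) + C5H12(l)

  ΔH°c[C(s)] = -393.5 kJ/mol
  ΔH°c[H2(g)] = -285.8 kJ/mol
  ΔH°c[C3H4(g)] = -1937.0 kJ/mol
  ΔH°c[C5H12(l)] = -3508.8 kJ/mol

ΔH = -543.3 kJ/mol

Using ΔH = Σ nΔHc°(reactants) − Σ nΔHc°(products):
= [2·(-1937.0) + 2·(-285.8)] − [1·(-393.5) + 1·(-3508.8)]
= -543.3 kJ/mol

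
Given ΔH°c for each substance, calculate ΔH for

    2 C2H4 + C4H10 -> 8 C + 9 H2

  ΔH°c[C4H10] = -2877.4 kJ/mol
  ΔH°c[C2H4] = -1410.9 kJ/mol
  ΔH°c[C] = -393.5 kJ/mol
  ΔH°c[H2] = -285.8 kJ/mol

ΔH = 21.0 kJ/mol

Using ΔH = Σ nΔHc°(reactants) − Σ nΔHc°(products):
= [2·(-1410.9) + 1·(-2877.4)] − [8·(-393.5) + 9·(-285.8)]
= 21.0 kJ/mol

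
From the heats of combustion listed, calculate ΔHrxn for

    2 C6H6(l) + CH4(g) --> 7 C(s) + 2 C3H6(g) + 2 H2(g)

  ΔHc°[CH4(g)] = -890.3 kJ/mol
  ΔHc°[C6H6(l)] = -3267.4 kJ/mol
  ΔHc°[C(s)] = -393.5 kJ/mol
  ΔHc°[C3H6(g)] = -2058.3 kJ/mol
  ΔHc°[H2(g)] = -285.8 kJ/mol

Using ΔH = Σ nΔHc°(reactants) − Σ nΔHc°(products):
= [2·(-3267.4) + 1·(-890.3)] − [7·(-393.5) + 2·(-2058.3) + 2·(-285.8)]
= 17.6 kJ/mol

ΔHrxn = 17.6 kJ/mol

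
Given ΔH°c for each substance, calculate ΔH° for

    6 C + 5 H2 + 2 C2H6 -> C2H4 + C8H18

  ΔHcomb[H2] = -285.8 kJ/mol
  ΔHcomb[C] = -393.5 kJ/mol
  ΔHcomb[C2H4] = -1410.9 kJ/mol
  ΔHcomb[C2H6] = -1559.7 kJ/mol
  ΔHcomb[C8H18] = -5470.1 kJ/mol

ΔH° = -28.4 kJ/mol

Using ΔH = Σ nΔHc°(reactants) − Σ nΔHc°(products):
= [6·(-393.5) + 5·(-285.8) + 2·(-1559.7)] − [1·(-1410.9) + 1·(-5470.1)]
= -28.4 kJ/mol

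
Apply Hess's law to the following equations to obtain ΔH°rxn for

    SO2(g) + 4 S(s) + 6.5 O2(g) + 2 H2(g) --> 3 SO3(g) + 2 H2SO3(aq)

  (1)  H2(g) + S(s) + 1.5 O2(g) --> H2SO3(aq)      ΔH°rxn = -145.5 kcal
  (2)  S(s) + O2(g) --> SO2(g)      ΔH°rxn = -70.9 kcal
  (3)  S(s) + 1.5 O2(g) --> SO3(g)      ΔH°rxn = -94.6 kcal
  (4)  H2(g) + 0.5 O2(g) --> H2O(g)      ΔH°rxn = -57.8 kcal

(1) × 2: (2)·(-145.5) = -291.0 kcal
(2) reversed: +70.9 kcal
(3) × 3: (3)·(-94.6) = -283.8 kcal
(4): not needed.
Combining the equations, ΔH°rxn = (-291.0) + (+70.9) + (-283.8) = -503.9 kcal

ΔH°rxn = -503.9 kcal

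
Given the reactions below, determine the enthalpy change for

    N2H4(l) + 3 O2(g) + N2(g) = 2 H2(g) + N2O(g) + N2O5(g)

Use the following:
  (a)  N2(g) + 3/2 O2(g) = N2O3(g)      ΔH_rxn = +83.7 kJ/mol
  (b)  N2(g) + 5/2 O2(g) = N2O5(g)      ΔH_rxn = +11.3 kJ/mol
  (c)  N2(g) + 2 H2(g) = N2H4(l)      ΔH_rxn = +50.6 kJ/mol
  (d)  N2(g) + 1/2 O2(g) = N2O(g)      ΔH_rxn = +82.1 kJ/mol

(a): not needed.
(b) as written: +11.3 kJ/mol
(c) reversed: -50.6 kJ/mol
(d) as written: +82.1 kJ/mol
Summing the manipulated equations, ΔH_rxn = (1)·(+11.3) + (-1)·(+50.6) + (1)·(+82.1) = 42.8 kJ/mol

ΔH_rxn = 42.8 kJ/mol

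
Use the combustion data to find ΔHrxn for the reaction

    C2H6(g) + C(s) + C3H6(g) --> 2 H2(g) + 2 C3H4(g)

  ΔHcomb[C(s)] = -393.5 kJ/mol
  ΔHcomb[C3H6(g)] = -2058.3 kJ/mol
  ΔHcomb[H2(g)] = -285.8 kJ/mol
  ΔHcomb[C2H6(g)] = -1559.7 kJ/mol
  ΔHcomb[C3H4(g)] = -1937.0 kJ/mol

With combustion enthalpies, reactants minus products:
= [1·(-1559.7) + 1·(-393.5) + 1·(-2058.3)] − [2·(-285.8) + 2·(-1937.0)]
= 434.1 kJ/mol

ΔHrxn = 434.1 kJ/mol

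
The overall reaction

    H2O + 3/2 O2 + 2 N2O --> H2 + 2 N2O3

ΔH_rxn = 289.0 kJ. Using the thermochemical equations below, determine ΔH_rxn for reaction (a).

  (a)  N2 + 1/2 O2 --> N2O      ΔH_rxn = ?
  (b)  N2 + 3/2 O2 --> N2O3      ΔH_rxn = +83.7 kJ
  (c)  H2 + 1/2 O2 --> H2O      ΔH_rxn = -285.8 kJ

(a) reversed and × 2 (reverse to put N2O on the reactant side; ×2 to match 2 N2O in the target): contributes −2·x
(b) × 2 (×2 to match 2 N2O3 in the target): (2)·(+83.7) = +167.4 kJ
(c) reversed (reverse to put H2O on the reactant side): +285.8 kJ
+289.0 = (+167.4) + (+285.8) − 2·x
x = (+289.0 − (+453.2)) / (-2) = 82.1 kJ

ΔH_rxn = 82.1 kJ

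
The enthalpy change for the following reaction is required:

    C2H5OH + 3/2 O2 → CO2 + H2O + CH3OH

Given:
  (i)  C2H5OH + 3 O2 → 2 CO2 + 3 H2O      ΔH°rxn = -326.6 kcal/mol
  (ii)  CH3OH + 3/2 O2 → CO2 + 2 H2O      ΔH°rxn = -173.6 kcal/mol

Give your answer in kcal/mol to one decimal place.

ΔH°rxn = -153.0 kcal/mol

(i) as written (C2H5OH already on the reactant side): -326.6 kcal/mol
(ii) reversed (reverse to put CH3OH on the product side): +173.6 kcal/mol
ΔH°rxn = (-326.6) + (+173.6) = -153.0 kcal/mol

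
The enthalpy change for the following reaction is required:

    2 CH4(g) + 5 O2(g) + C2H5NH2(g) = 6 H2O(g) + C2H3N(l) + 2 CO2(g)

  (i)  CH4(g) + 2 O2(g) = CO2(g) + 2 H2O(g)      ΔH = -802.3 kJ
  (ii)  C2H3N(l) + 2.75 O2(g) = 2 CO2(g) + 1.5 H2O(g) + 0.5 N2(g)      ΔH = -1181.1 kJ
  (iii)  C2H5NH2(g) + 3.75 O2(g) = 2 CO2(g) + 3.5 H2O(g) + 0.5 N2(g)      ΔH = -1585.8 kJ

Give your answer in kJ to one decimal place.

ΔH = -2009.3 kJ

(i) × 2: (2)·(-802.3) = -1604.6 kJ
(ii) reversed: +1181.1 kJ
(iii) as written: -1585.8 kJ
Summing the manipulated equations, ΔH = (2)·(-802.3) + (-1)·(-1181.1) + (1)·(-1585.8) = -2009.3 kJ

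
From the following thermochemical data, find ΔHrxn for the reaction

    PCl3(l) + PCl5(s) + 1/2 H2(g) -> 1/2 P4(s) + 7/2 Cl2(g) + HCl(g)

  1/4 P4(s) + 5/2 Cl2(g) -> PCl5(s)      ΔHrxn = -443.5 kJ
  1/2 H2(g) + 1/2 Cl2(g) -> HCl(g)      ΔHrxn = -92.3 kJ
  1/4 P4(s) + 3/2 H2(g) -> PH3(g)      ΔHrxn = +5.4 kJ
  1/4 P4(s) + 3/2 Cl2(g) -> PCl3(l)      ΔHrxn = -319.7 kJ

equation 1 reversed (PCl5(s) must end up as a reactant): +443.5 kJ
equation 2 as written (HCl(g) already on the product side): -92.3 kJ
equation 3: not needed (PH3(g) appears nowhere else).
equation 4 reversed (reverse to put PCl3(l) on the reactant side): +319.7 kJ
Since enthalpy is a state function, ΔHrxn = (-1)·(-443.5) + (1)·(-92.3) + (-1)·(-319.7) = 670.9 kJ

ΔHrxn = 670.9 kJ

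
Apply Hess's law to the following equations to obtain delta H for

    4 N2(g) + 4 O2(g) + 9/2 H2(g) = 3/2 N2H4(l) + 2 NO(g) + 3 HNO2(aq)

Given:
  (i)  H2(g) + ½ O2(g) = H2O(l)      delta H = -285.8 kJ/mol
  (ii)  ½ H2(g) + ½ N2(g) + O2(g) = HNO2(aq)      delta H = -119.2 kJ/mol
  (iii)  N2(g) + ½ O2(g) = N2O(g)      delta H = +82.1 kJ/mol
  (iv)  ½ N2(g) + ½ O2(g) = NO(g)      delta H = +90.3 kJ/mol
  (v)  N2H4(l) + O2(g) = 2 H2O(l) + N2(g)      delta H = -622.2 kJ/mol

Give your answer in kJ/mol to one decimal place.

delta H = -101.1 kJ/mol

(i) × 3: (3)·(-285.8) = -857.4 kJ/mol
(ii) × 3: (3)·(-119.2) = -357.6 kJ/mol
(iii): not needed.
(iv) × 2: (2)·(+90.3) = +180.6 kJ/mol
(v) reversed and × 3/2: (-3/2)·(-622.2) = +933.3 kJ/mol
Since enthalpy is a state function, delta H = (3)·(-285.8) + (3)·(-119.2) + (2)·(+90.3) + (-3/2)·(-622.2) = -101.1 kJ/mol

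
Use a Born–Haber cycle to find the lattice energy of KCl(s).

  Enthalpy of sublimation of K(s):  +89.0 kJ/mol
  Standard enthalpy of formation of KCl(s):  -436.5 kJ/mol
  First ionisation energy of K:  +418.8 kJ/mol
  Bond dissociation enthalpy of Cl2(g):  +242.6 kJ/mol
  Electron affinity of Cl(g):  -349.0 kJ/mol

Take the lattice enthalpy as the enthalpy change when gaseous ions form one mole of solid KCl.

U = -716.6 kJ/mol

ΔHf° = 1·ΔHsub + 1·(ΣIE) + 1/2·D(Cl2) + 1·EA + U
-436.5 = 1·(+89.0) + 1·(+418.8) + 1/2·(+242.6) + 1·(-349.0) + U
U = -436.5 − (+280.1) = -716.6 kJ/mol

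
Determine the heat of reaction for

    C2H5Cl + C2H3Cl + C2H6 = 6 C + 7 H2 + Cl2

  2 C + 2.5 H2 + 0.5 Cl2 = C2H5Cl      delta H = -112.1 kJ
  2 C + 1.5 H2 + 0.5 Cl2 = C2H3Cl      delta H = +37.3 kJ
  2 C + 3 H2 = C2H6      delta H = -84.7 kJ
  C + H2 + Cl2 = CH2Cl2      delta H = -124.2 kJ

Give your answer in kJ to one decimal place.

delta H = 159.5 kJ

equation 1 reversed (C2H5Cl must end up as a reactant): +112.1 kJ
equation 2 reversed (C2H3Cl must end up as a reactant): -37.3 kJ
equation 3 reversed (reverse to put C2H6 on the reactant side): +84.7 kJ
equation 4: not needed (CH2Cl2 appears nowhere else).
By Hess's law, delta H = (-1)·(-112.1) + (-1)·(+37.3) + (-1)·(-84.7) = 159.5 kJ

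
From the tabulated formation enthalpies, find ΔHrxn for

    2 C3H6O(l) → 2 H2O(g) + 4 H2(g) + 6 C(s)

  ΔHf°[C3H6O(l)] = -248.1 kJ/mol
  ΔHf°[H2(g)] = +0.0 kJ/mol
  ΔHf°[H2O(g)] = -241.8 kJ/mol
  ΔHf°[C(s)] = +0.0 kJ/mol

Products: 2·(-241.8) + 4·(+0.0) + 6·(+0.0) = -483.6
Reactants: 2·(-248.1) = -496.2
ΔHrxn = (-483.6) − (-496.2) = 12.6 kJ/mol

ΔHrxn = 12.6 kJ/mol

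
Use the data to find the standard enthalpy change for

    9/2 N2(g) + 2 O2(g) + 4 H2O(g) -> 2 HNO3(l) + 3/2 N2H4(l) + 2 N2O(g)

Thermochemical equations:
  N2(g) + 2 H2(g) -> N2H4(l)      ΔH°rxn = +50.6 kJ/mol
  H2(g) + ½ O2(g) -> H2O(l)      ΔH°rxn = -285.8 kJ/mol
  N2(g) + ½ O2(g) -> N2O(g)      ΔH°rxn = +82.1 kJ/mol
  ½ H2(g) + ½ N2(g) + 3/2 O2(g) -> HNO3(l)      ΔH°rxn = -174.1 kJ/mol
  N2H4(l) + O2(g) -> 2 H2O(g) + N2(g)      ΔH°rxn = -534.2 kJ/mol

equation 1 reversed and × 1/2: (-1/2)·(+50.6) = -25.3 kJ/mol
equation 2: not needed (H2O(l) appears nowhere else).
equation 3 × 2 (scale by 2 for the 2 N2O(g)): (2)·(+82.1) = +164.2 kJ/mol
equation 4 × 2 (×2 to match 2 HNO3(l) in the target): (2)·(-174.1) = -348.2 kJ/mol
equation 5 reversed and × 2 (H2O(g) must end up as a reactant; scale by 2 for the 4 H2O(g)): (-2)·(-534.2) = +1068.4 kJ/mol
By Hess's law, ΔH°rxn = (-1/2)·(+50.6) + (2)·(+82.1) + (2)·(-174.1) + (-2)·(-534.2) = 859.1 kJ/mol

ΔH°rxn = 859.1 kJ/mol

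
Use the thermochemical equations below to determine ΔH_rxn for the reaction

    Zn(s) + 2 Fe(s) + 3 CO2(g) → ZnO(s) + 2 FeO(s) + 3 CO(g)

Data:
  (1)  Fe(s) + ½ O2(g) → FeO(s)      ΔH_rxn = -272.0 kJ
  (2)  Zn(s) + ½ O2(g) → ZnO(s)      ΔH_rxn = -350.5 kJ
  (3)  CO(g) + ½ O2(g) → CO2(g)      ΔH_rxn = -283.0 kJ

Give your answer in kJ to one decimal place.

(1) × 2 (scale by 2 for the 2 FeO(s)): (2)·(-272.0) = -544.0 kJ
(2) as written (ZnO(s) already on the product side): -350.5 kJ
(3) reversed and × 3 (reverse to put CO(g) on the product side; scale by 3 for the 3 CO(g)): (-3)·(-283.0) = +849.0 kJ
ΔH_rxn = (-544.0) + (-350.5) + (+849.0) = -45.5 kJ

ΔH_rxn = -45.5 kJ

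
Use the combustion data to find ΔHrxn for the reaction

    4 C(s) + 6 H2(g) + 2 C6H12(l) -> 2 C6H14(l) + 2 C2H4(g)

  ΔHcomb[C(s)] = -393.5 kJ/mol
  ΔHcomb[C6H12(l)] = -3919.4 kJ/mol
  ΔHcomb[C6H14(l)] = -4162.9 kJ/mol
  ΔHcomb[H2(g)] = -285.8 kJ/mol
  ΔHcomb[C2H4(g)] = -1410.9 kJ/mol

ΔHrxn = 20.0 kJ/mol

Using ΔH = Σ nΔHc°(reactants) − Σ nΔHc°(products):
= [4·(-393.5) + 6·(-285.8) + 2·(-3919.4)] − [2·(-4162.9) + 2·(-1410.9)]
= 20.0 kJ/mol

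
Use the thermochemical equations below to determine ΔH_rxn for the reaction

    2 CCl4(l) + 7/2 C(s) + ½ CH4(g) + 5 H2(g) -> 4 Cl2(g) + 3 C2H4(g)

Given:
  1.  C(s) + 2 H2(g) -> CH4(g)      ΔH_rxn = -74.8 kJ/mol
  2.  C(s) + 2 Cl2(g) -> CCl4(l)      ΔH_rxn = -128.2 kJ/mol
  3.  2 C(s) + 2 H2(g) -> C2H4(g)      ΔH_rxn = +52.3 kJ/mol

ΔH_rxn = 450.7 kJ/mol

eq. 1 reversed and × 1/2 (CH4(g) must end up as a reactant; scale by 1/2 for the 1/2 CH4(g)): (-1/2)·(-74.8) = +37.4 kJ/mol
eq. 2 reversed and × 2 (CCl4(l) must end up as a reactant; scale by 2 for the 2 CCl4(l)): (-2)·(-128.2) = +256.4 kJ/mol
eq. 3 × 3 (×3 to match 3 C2H4(g) in the target): (3)·(+52.3) = +156.9 kJ/mol
ΔH_rxn = (+37.4) + (+256.4) + (+156.9) = 450.7 kJ/mol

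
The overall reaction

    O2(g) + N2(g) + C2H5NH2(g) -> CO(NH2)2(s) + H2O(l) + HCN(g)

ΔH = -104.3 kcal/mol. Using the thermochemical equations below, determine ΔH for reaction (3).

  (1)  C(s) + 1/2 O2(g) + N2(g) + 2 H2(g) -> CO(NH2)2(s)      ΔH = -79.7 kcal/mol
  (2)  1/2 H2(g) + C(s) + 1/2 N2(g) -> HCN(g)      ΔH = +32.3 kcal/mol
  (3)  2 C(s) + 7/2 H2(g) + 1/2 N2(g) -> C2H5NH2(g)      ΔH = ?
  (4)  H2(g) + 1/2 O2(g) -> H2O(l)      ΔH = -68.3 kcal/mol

ΔH = -11.4 kcal/mol

(1) as written (CO(NH2)2(s) already on the product side): -79.7 kcal/mol
(2) as written (HCN(g) already on the product side): +32.3 kcal/mol
(3) reversed (reverse to put C2H5NH2(g) on the reactant side): contributes −x
(4) as written (H2O(l) already on the product side): -68.3 kcal/mol
-104.3 = (-79.7) + (+32.3) + (-68.3) − x
x = (-104.3 − (-115.7)) / (-1) = -11.4 kcal/mol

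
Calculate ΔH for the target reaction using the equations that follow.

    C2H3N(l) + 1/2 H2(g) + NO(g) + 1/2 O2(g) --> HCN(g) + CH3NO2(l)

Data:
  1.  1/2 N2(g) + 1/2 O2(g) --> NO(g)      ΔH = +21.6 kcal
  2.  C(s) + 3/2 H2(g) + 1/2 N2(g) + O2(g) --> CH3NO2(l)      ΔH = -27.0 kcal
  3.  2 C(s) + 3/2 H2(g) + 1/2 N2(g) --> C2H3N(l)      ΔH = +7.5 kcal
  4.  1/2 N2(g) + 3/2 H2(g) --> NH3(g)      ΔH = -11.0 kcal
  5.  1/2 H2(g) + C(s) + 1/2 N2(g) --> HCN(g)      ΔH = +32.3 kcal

ΔH = -23.8 kcal

eq. 1 reversed (reverse to put NO(g) on the reactant side): -21.6 kcal
eq. 2 as written (CH3NO2(l) already on the product side): -27.0 kcal
eq. 3 reversed (reverse to put C2H3N(l) on the reactant side): -7.5 kcal
eq. 4: not needed (NH3(g) appears nowhere else).
eq. 5 as written (HCN(g) already on the product side): +32.3 kcal
Since enthalpy is a state function, ΔH = (-1)·(+21.6) + (1)·(-27.0) + (-1)·(+7.5) + (1)·(+32.3) = -23.8 kcal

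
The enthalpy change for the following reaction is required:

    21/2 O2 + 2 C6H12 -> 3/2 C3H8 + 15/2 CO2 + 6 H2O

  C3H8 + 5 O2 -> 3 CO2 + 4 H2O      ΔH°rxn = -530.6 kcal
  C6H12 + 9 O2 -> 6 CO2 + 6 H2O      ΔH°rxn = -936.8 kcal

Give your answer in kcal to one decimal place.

equation 1 reversed and × 3/2: (-3/2)·(-530.6) = +795.9 kcal
equation 2 × 2: (2)·(-936.8) = -1873.6 kcal
ΔH°rxn = (+795.9) + (-1873.6) = -1077.7 kcal

ΔH°rxn = -1077.7 kcal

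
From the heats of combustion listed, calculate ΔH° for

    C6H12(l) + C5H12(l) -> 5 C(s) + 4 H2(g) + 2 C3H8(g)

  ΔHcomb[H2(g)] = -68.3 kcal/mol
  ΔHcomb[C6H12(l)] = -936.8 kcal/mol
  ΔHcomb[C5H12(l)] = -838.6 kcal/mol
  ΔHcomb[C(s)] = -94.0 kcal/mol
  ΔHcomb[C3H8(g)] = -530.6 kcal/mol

Using ΔH = Σ nΔHc°(reactants) − Σ nΔHc°(products):
= [1·(-936.8) + 1·(-838.6)] − [5·(-94.0) + 4·(-68.3) + 2·(-530.6)]
= 29.0 kcal/mol

ΔH° = 29.0 kcal/mol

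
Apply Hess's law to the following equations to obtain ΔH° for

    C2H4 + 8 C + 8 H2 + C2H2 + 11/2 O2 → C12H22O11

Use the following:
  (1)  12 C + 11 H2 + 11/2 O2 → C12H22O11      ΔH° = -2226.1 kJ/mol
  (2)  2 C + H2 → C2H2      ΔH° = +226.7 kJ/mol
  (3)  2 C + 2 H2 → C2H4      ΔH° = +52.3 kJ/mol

ΔH° = -2505.1 kJ/mol

(1) as written: -2226.1 kJ/mol
(2) reversed: -226.7 kJ/mol
(3) reversed: -52.3 kJ/mol
Combining the equations, ΔH° = (-2226.1) + (-226.7) + (-52.3) = -2505.1 kJ/mol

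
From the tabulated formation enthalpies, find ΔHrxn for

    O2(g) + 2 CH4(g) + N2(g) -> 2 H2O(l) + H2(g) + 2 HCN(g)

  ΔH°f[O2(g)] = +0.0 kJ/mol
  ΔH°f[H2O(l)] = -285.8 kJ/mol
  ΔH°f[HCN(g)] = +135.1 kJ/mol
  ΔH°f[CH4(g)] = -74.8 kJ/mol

ΔHrxn = -151.8 kJ/mol

Products: 2·(-285.8) + 1·(+0.0) + 2·(+135.1) = -301.4
Reactants: 1·(+0.0) + 2·(-74.8) + 1·(+0.0) = -149.6
ΔHrxn = (-301.4) − (-149.6) = -151.8 kJ/mol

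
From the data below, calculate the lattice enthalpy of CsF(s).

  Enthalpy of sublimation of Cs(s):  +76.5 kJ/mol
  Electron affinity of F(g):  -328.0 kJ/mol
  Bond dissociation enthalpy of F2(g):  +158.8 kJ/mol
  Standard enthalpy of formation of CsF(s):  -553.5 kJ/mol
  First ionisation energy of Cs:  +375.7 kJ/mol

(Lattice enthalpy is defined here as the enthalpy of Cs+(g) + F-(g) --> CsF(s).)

ΔHf° = 1·ΔHsub + 1·(ΣIE) + 1/2·D(F2) + 1·EA + U
-553.5 = 1·(+76.5) + 1·(+375.7) + 1/2·(+158.8) + 1·(-328.0) + U
U = -553.5 − (+203.6) = -757.1 kJ/mol

U = -757.1 kJ/mol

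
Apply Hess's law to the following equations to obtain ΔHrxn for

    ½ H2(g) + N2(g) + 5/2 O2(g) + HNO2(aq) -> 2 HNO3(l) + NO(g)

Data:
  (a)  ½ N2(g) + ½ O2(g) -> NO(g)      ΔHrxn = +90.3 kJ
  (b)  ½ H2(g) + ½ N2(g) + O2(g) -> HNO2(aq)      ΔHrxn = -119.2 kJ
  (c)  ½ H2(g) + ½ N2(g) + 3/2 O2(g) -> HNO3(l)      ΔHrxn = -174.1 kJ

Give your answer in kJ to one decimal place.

ΔHrxn = -138.7 kJ

(a) as written (NO(g) already on the product side): +90.3 kJ
(b) reversed (HNO2(aq) must end up as a reactant): +119.2 kJ
(c) × 2 (scale by 2 for the 2 HNO3(l)): (2)·(-174.1) = -348.2 kJ
ΔHrxn = (1)·(+90.3) + (-1)·(-119.2) + (2)·(-174.1) = -138.7 kJ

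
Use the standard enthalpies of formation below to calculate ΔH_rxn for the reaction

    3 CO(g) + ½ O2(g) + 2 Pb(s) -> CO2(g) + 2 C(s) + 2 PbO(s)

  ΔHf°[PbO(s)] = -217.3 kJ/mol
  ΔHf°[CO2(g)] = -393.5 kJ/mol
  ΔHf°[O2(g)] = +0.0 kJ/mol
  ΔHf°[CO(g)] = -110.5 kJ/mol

ΔH_rxn = -496.6 kJ/mol

Products: 1·(-393.5) + 2·(+0.0) + 2·(-217.3) = -828.1
Reactants: 3·(-110.5) + 1/2·(+0.0) + 2·(+0.0) = -331.5
ΔH_rxn = (-828.1) − (-331.5) = -496.6 kJ/mol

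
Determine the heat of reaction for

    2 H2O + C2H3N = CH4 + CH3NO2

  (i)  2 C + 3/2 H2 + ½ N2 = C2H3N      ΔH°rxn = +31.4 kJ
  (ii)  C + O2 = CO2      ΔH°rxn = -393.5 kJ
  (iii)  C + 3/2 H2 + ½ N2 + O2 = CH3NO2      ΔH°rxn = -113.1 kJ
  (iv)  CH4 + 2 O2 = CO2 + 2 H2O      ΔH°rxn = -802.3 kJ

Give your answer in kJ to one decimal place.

ΔH°rxn = 264.3 kJ

(i) reversed: -31.4 kJ
(ii) as written: -393.5 kJ
(iii) as written: -113.1 kJ
(iv) reversed: +802.3 kJ
Combining the equations, ΔH°rxn = (-31.4) + (-393.5) + (-113.1) + (+802.3) = 264.3 kJ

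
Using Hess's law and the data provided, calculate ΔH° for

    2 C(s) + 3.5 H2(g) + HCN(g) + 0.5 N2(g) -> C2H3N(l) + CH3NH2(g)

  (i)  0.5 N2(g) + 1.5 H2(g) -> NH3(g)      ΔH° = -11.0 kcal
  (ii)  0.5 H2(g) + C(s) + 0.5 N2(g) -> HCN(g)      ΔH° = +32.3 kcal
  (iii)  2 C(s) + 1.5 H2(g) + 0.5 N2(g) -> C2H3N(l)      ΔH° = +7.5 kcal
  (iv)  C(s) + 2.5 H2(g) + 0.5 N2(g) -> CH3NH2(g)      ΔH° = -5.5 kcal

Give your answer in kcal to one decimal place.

(i): not needed (NH3(g) appears nowhere else).
(ii) reversed (reverse to put HCN(g) on the reactant side): -32.3 kcal
(iii) as written (C2H3N(l) already on the product side): +7.5 kcal
(iv) as written (CH3NH2(g) already on the product side): -5.5 kcal
ΔH° = (-32.3) + (+7.5) + (-5.5) = -30.3 kcal

ΔH° = -30.3 kcal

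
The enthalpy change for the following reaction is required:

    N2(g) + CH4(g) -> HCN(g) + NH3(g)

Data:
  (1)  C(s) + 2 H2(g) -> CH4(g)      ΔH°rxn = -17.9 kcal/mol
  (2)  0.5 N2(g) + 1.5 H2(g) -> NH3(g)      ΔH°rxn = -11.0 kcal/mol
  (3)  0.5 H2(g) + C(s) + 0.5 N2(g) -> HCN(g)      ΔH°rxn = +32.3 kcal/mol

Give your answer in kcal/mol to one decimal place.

ΔH°rxn = 39.2 kcal/mol

(1) reversed (reverse to put CH4(g) on the reactant side): +17.9 kcal/mol
(2) as written (NH3(g) already on the product side): -11.0 kcal/mol
(3) as written (HCN(g) already on the product side): +32.3 kcal/mol
By Hess's law, ΔH°rxn = (-1)·(-17.9) + (1)·(-11.0) + (1)·(+32.3) = 39.2 kcal/mol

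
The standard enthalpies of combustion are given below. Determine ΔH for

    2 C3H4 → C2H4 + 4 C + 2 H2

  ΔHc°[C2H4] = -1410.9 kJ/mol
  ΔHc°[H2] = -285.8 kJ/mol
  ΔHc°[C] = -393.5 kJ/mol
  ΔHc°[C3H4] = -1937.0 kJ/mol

With combustion enthalpies, reactants minus products:
= [2·(-1937.0)] − [1·(-1410.9) + 4·(-393.5) + 2·(-285.8)]
= -317.5 kJ/mol

ΔH = -317.5 kJ/mol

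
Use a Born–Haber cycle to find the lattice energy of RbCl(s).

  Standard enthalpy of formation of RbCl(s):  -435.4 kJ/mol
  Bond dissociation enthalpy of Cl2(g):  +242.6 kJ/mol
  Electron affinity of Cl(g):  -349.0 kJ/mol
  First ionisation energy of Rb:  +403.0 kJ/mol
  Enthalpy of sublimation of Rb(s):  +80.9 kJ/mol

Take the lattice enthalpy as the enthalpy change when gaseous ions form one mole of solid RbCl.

ΔHf° = 1·ΔHsub + 1·(ΣIE) + 1/2·D(Cl2) + 1·EA + U
-435.4 = 1·(+80.9) + 1·(+403.0) + 1/2·(+242.6) + 1·(-349.0) + U
U = -435.4 − (+256.2) = -691.6 kJ/mol

U = -691.6 kJ/mol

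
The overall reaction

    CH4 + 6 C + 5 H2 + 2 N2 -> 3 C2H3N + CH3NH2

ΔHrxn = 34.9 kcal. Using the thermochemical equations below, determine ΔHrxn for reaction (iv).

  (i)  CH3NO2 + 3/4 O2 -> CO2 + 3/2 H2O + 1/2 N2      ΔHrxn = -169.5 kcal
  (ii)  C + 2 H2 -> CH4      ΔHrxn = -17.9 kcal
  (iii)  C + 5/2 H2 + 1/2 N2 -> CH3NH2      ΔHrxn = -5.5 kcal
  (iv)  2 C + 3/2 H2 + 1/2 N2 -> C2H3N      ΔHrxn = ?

ΔHrxn = 7.5 kcal

(i): not needed (CH3NO2 appears nowhere else).
(ii) reversed (CH4 must end up as a reactant): +17.9 kcal
(iii) as written (CH3NH2 already on the product side): -5.5 kcal
(iv) × 3 (×3 to match 3 C2H3N in the target): contributes 3·x
+34.9 = (+17.9) + (-5.5) + 3·x
x = (+34.9 − (+12.4)) / (3) = 7.5 kcal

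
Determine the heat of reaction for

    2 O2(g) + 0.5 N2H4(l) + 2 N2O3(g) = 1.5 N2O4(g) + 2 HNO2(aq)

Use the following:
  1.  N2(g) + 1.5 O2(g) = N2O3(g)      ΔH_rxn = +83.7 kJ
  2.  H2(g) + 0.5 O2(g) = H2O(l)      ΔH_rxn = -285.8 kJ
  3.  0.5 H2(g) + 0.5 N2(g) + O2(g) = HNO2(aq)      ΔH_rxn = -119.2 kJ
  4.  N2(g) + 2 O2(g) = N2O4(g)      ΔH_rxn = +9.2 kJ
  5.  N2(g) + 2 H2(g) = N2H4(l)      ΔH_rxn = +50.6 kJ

ΔH_rxn = -417.3 kJ

eq. 1 reversed and × 2: (-2)·(+83.7) = -167.4 kJ
eq. 2: not needed.
eq. 3 × 2: (2)·(-119.2) = -238.4 kJ
eq. 4 × 3/2: (3/2)·(+9.2) = +13.8 kJ
eq. 5 reversed and × 1/2: (-1/2)·(+50.6) = -25.3 kJ
Summing the manipulated equations, ΔH_rxn = (-2)·(+83.7) + (2)·(-119.2) + (3/2)·(+9.2) + (-1/2)·(+50.6) = -417.3 kJ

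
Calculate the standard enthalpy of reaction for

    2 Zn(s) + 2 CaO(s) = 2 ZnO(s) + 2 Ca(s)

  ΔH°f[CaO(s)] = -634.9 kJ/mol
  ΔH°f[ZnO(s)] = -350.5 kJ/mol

ΔH° = 568.8 kJ/mol

Products: 2·(-350.5) + 2·(+0.0) = -701.0
Reactants: 2·(+0.0) + 2·(-634.9) = -1269.8
ΔH° = (-701.0) − (-1269.8) = 568.8 kJ/mol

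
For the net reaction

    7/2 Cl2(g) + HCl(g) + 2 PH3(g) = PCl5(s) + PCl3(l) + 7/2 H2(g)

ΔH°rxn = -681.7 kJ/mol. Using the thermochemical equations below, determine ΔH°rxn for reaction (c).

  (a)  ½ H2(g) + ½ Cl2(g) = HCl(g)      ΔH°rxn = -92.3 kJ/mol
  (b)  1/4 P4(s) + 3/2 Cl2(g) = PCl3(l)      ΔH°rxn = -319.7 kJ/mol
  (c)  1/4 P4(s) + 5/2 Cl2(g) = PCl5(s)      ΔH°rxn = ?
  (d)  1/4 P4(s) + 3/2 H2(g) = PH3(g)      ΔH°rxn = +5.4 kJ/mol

ΔH°rxn = -443.5 kJ/mol

(a) reversed: +92.3 kJ/mol
(b) as written: -319.7 kJ/mol
(c) as written: contributes x
(d) reversed and × 2: (-2)·(+5.4) = -10.8 kJ/mol
-681.7 = (+92.3) + (-319.7) + (-10.8) + x
x = (-681.7 − (-238.2)) / (1) = -443.5 kJ/mol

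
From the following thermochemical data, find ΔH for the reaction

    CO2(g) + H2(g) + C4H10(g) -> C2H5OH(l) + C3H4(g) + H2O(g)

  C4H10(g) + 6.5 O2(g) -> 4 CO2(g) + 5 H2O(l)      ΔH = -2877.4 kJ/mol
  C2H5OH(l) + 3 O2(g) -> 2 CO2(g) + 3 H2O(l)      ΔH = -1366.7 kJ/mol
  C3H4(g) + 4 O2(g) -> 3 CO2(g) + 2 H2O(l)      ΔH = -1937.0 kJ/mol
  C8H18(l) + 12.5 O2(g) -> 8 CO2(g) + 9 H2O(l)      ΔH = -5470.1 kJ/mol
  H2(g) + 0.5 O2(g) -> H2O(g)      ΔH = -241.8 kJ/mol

equation 1 as written: -2877.4 kJ/mol
equation 2 reversed: +1366.7 kJ/mol
equation 3 reversed: +1937.0 kJ/mol
equation 4: not needed.
equation 5 as written: -241.8 kJ/mol
ΔH = (1)·(-2877.4) + (-1)·(-1366.7) + (-1)·(-1937.0) + (1)·(-241.8) = 184.5 kJ/mol

ΔH = 184.5 kJ/mol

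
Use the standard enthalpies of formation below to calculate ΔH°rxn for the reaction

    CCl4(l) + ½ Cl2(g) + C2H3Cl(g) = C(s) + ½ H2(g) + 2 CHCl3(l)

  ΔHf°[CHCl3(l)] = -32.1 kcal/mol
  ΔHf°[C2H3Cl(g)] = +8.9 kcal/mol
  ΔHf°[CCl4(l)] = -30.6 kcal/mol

ΔH°rxn = -42.5 kcal/mol

Products: 1·(+0.0) + 1/2·(+0.0) + 2·(-32.1) = -64.2
Reactants: 1·(-30.6) + 1/2·(+0.0) + 1·(+8.9) = -21.7
ΔH°rxn = (-64.2) − (-21.7) = -42.5 kcal/mol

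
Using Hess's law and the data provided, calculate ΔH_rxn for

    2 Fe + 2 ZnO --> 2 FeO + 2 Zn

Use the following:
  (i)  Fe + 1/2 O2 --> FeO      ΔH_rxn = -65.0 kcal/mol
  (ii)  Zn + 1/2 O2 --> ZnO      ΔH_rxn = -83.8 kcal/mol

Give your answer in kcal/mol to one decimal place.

ΔH_rxn = 37.6 kcal/mol

(i) × 2 (scale by 2 for the 2 FeO): (2)·(-65.0) = -130.0 kcal/mol
(ii) reversed and × 2 (reverse to put ZnO on the reactant side; ×2 to match 2 ZnO in the target): (-2)·(-83.8) = +167.6 kcal/mol
ΔH_rxn = (-130.0) + (+167.6) = 37.6 kcal/mol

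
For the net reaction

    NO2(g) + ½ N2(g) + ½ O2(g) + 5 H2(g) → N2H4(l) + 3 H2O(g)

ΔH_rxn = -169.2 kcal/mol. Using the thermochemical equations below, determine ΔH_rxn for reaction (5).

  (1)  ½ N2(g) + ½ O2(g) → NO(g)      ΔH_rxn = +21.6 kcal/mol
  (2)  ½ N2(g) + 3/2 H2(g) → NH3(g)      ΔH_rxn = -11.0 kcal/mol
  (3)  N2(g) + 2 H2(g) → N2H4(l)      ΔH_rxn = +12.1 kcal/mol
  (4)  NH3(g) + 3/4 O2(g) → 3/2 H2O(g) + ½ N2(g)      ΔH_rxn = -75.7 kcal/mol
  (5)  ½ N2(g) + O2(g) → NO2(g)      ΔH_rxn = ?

ΔH_rxn = 7.9 kcal/mol

(1): not needed.
(2) × 2: (2)·(-11.0) = -22.0 kcal/mol
(3) as written: +12.1 kcal/mol
(4) × 2: (2)·(-75.7) = -151.4 kcal/mol
(5) reversed: contributes −x
-169.2 = (-22.0) + (+12.1) + (-151.4) − x
x = (-169.2 − (-161.3)) / (-1) = 7.9 kcal/mol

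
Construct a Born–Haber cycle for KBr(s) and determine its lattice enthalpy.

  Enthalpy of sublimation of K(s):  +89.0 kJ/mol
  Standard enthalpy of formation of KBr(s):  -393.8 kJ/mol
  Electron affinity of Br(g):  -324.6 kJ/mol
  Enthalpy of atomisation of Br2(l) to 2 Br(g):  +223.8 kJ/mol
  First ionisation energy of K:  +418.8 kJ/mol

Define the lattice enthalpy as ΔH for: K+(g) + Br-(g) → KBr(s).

U = -688.9 kJ/mol

ΔHf° = 1·ΔHsub + 1·(ΣIE) + 1/2·D(Br2) + 1·EA + U
-393.8 = 1·(+89.0) + 1·(+418.8) + 1/2·(+223.8) + 1·(-324.6) + U
U = -393.8 − (+295.1) = -688.9 kJ/mol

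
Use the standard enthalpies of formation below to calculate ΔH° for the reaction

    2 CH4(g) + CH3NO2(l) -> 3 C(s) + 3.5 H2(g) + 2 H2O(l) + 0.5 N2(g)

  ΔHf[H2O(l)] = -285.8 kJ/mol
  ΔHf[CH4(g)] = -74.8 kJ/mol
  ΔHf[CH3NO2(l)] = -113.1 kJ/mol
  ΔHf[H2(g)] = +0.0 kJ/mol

ΔH° = -308.9 kJ/mol

ΔH°rxn = Σ nΔHf°(products) − Σ nΔHf°(reactants).
Products: 3·(+0.0) + 7/2·(+0.0) + 2·(-285.8) + 1/2·(+0.0) = -571.6
Reactants: 2·(-74.8) + 1·(-113.1) = -262.7
ΔH° = (-571.6) − (-262.7) = -308.9 kJ/mol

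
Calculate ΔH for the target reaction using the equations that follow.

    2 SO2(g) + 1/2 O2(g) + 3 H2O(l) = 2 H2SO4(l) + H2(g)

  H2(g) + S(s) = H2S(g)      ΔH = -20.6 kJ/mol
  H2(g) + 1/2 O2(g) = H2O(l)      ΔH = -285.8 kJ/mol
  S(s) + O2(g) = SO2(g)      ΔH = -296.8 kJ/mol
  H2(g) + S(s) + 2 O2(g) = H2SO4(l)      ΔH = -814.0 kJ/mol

equation 1: not needed.
equation 2 reversed and × 3: (-3)·(-285.8) = +857.4 kJ/mol
equation 3 reversed and × 2: (-2)·(-296.8) = +593.6 kJ/mol
equation 4 × 2: (2)·(-814.0) = -1628.0 kJ/mol
ΔH = (+857.4) + (+593.6) + (-1628.0) = -177.0 kJ/mol

ΔH = -177.0 kJ/mol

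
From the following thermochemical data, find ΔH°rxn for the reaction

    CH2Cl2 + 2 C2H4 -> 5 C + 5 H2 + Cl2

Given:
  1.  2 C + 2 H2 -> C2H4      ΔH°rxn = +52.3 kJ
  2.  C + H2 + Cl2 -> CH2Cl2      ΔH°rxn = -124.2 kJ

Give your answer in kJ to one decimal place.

ΔH°rxn = 19.6 kJ

eq. 1 reversed and × 2 (C2H4 must end up as a reactant; ×2 to match 2 C2H4 in the target): (-2)·(+52.3) = -104.6 kJ
eq. 2 reversed (CH2Cl2 must end up as a reactant): +124.2 kJ
ΔH°rxn = (-104.6) + (+124.2) = 19.6 kJ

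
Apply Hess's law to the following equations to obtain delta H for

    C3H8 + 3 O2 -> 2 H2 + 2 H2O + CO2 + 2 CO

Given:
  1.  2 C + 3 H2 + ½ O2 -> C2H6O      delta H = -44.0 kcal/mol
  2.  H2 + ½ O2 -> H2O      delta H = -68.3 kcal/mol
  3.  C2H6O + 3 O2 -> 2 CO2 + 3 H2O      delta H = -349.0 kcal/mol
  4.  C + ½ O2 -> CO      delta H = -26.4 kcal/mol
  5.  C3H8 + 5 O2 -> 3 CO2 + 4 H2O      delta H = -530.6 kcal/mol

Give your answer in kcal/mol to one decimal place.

eq. 1 reversed: +44.0 kcal/mol
eq. 2 as written: -68.3 kcal/mol
eq. 3 reversed: +349.0 kcal/mol
eq. 4 × 2: (2)·(-26.4) = -52.8 kcal/mol
eq. 5 as written: -530.6 kcal/mol
delta H = (+44.0) + (-68.3) + (+349.0) + (-52.8) + (-530.6) = -258.7 kcal/mol

delta H = -258.7 kcal/mol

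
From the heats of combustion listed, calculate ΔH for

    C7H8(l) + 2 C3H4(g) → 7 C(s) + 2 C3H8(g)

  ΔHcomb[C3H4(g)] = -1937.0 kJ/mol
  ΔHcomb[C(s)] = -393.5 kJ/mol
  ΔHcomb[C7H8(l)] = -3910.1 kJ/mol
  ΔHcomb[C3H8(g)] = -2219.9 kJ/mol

With combustion enthalpies, reactants minus products:
= [1·(-3910.1) + 2·(-1937.0)] − [7·(-393.5) + 2·(-2219.9)]
= -589.8 kJ/mol

ΔH = -589.8 kJ/mol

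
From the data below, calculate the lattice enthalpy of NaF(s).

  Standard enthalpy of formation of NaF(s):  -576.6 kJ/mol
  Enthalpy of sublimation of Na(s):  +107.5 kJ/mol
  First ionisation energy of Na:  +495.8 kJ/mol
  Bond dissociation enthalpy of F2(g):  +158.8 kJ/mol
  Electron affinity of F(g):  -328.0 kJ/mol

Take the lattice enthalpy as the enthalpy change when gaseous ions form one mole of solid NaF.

U = -931.3 kJ/mol

ΔHf° = 1·ΔHsub + 1·(ΣIE) + 1/2·D(F2) + 1·EA + U
-576.6 = 1·(+107.5) + 1·(+495.8) + 1/2·(+158.8) + 1·(-328.0) + U
U = -576.6 − (+354.7) = -931.3 kJ/mol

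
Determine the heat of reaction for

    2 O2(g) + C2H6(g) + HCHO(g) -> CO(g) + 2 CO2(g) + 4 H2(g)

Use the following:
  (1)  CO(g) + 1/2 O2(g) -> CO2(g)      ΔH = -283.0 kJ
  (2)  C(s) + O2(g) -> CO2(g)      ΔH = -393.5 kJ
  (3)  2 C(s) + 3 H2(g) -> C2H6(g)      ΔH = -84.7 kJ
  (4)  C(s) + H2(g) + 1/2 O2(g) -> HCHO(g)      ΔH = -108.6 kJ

ΔH = -704.2 kJ

(1) reversed (CO(g) must end up as a product): +283.0 kJ
(2) × 3: (3)·(-393.5) = -1180.5 kJ
(3) reversed (C2H6(g) must end up as a reactant): +84.7 kJ
(4) reversed (reverse to put HCHO(g) on the reactant side): +108.6 kJ
By Hess's law, ΔH = (-1)·(-283.0) + (3)·(-393.5) + (-1)·(-84.7) + (-1)·(-108.6) = -704.2 kJ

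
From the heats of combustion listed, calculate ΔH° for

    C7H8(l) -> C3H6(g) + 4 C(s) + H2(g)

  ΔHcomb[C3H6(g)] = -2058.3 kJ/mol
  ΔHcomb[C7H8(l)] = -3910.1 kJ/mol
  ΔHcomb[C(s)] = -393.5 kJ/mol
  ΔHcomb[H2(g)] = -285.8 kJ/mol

ΔH° = 8.0 kJ/mol

With combustion enthalpies, reactants minus products:
= [1·(-3910.1)] − [1·(-2058.3) + 4·(-393.5) + 1·(-285.8)]
= 8.0 kJ/mol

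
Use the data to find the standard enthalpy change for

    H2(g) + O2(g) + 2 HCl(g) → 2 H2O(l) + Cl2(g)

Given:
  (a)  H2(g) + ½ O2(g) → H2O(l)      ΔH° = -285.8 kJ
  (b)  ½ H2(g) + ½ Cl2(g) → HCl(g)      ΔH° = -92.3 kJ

ΔH° = -387.0 kJ

(a) × 2: (2)·(-285.8) = -571.6 kJ
(b) reversed and × 2: (-2)·(-92.3) = +184.6 kJ
ΔH° = (2)·(-285.8) + (-2)·(-92.3) = -387.0 kJ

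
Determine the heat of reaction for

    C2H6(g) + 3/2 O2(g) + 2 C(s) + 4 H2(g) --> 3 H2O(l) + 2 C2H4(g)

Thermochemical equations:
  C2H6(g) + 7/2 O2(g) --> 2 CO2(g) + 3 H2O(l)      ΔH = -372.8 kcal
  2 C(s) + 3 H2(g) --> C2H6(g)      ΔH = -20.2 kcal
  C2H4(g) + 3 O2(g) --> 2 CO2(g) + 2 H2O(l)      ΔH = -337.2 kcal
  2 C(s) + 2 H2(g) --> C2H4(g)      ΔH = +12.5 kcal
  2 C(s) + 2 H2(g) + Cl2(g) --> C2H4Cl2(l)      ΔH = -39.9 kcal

equation 1 × 3: (3)·(-372.8) = -1118.4 kcal
equation 2 × 2: (2)·(-20.2) = -40.4 kcal
equation 3 reversed and × 3: (-3)·(-337.2) = +1011.6 kcal
equation 4 reversed: -12.5 kcal
equation 5: not needed.
Combining the equations, ΔH = (-1118.4) + (-40.4) + (+1011.6) + (-12.5) = -159.7 kcal

ΔH = -159.7 kcal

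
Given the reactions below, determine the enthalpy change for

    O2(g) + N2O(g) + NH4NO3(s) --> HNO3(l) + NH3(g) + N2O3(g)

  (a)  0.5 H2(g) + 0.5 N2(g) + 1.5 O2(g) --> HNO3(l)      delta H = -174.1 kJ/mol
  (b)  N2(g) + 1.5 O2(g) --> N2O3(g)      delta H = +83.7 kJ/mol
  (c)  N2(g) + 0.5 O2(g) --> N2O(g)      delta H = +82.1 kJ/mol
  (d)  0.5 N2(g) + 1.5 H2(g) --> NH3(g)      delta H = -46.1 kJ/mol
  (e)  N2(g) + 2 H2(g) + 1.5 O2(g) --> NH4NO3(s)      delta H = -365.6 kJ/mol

delta H = 147.0 kJ/mol

(a) as written (HNO3(l) already on the product side): -174.1 kJ/mol
(b) as written (N2O3(g) already on the product side): +83.7 kJ/mol
(c) reversed (N2O(g) must end up as a reactant): -82.1 kJ/mol
(d) as written (NH3(g) already on the product side): -46.1 kJ/mol
(e) reversed (NH4NO3(s) must end up as a reactant): +365.6 kJ/mol
delta H = (1)·(-174.1) + (1)·(+83.7) + (-1)·(+82.1) + (1)·(-46.1) + (-1)·(-365.6) = 147.0 kJ/mol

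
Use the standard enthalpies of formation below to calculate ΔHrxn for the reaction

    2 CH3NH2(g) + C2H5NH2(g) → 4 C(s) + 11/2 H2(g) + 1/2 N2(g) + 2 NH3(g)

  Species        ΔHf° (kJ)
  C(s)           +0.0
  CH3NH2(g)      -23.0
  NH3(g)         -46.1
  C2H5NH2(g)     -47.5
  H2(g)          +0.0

Products: 4·(+0.0) + 11/2·(+0.0) + 1/2·(+0.0) + 2·(-46.1) = -92.2
Reactants: 2·(-23.0) + 1·(-47.5) = -93.5
ΔHrxn = (-92.2) − (-93.5) = 1.3 kJ

ΔHrxn = 1.3 kJ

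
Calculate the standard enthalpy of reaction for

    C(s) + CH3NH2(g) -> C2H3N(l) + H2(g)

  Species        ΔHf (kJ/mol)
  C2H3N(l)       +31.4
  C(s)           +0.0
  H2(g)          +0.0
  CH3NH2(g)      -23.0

Products: 1·(+31.4) + 1·(+0.0) = +31.4
Reactants: 1·(+0.0) + 1·(-23.0) = -23.0
ΔH°rxn = (+31.4) − (-23.0) = 54.4 kJ/mol

ΔH°rxn = 54.4 kJ/mol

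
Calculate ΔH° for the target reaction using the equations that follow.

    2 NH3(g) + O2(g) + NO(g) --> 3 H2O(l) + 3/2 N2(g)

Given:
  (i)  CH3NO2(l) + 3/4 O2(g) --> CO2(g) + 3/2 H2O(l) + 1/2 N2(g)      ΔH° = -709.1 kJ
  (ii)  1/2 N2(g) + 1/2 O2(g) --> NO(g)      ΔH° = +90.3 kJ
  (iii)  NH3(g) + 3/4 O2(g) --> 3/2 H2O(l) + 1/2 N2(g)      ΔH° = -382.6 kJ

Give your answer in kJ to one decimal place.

ΔH° = -855.5 kJ

(i): not needed (CO2(g) appears nowhere else).
(ii) reversed (reverse to put NO(g) on the reactant side): -90.3 kJ
(iii) × 2 (scale by 2 for the 2 NH3(g)): (2)·(-382.6) = -765.2 kJ
ΔH° = (-1)·(+90.3) + (2)·(-382.6) = -855.5 kJ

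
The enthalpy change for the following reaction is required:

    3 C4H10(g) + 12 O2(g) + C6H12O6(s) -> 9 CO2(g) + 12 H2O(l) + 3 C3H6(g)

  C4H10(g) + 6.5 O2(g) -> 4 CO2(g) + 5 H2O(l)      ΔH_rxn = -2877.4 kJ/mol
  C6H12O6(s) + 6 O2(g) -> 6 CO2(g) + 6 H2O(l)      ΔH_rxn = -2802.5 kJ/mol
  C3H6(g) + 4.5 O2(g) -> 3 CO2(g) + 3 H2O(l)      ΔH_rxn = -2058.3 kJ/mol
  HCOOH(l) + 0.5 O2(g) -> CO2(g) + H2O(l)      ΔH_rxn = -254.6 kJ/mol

ΔH_rxn = -5259.8 kJ/mol

equation 1 × 3: (3)·(-2877.4) = -8632.2 kJ/mol
equation 2 as written: -2802.5 kJ/mol
equation 3 reversed and × 3: (-3)·(-2058.3) = +6174.9 kJ/mol
equation 4: not needed.
ΔH_rxn = (-8632.2) + (-2802.5) + (+6174.9) = -5259.8 kJ/mol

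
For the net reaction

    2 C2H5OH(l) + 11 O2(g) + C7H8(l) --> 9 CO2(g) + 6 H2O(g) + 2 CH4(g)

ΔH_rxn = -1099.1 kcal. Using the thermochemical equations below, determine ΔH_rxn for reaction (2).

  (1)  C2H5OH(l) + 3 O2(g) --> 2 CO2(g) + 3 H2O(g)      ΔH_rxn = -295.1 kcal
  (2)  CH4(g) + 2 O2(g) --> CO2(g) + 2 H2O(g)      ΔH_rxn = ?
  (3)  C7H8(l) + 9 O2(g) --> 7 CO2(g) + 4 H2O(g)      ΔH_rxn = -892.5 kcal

(1) × 2 (×2 to match 2 C2H5OH(l) in the target): (2)·(-295.1) = -590.2 kcal
(2) reversed and × 2 (CH4(g) must end up as a product; scale by 2 for the 2 CH4(g)): contributes −2·x
(3) as written (C7H8(l) already on the reactant side): -892.5 kcal
-1099.1 = (-590.2) + (-892.5) − 2·x
x = (-1099.1 − (-1482.7)) / (-2) = -191.8 kcal

ΔH_rxn = -191.8 kcal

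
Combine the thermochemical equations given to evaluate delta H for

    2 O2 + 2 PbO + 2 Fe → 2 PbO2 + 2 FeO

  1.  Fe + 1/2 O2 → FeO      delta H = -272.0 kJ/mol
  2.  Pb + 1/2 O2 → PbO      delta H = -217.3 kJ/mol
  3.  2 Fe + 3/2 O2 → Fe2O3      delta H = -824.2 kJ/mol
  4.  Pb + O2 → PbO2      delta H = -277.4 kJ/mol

eq. 1 × 2: (2)·(-272.0) = -544.0 kJ/mol
eq. 2 reversed and × 2: (-2)·(-217.3) = +434.6 kJ/mol
eq. 3: not needed.
eq. 4 × 2: (2)·(-277.4) = -554.8 kJ/mol
Since enthalpy is a state function, delta H = (-544.0) + (+434.6) + (-554.8) = -664.2 kJ/mol

delta H = -664.2 kJ/mol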